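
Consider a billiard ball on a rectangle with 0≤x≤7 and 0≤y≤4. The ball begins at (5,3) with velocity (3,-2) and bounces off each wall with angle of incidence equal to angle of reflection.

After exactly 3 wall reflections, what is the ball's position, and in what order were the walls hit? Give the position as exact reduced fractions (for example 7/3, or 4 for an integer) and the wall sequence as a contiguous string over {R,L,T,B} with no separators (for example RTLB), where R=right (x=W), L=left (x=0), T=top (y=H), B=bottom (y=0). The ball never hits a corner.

1. t=2/3 → R at (7,5/3); v=(-3,-2)
2. t=5/6 → B at (9/2,0); v=(-3,2)
3. t=3/2 → L at (0,3); v=(3,2)

Final position: (0,3)
Wall sequence: RBL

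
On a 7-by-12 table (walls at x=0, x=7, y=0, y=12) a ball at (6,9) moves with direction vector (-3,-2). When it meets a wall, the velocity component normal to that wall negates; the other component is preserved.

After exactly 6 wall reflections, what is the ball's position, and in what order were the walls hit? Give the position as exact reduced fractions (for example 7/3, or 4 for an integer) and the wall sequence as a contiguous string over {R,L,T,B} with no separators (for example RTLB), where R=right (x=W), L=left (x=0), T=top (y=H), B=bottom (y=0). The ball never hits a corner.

Final position: (5/2,12)
Wall sequence: LRBLRT

1. t=2 → L at (0,5); v=(3,-2)
2. t=7/3 → R at (7,1/3); v=(-3,-2)
3. t=1/6 → B at (13/2,0); v=(-3,2)
4. t=13/6 → L at (0,13/3); v=(3,2)
5. t=7/3 → R at (7,9); v=(-3,2)
6. t=3/2 → T at (5/2,12); v=(-3,-2)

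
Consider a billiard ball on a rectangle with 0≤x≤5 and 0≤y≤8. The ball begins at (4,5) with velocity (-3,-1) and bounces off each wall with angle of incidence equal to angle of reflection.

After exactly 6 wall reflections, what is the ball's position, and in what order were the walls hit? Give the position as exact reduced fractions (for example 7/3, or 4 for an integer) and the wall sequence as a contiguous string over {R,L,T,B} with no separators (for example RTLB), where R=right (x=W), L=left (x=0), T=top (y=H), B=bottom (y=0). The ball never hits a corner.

Final position: (0,3)
Wall sequence: LRLBRL

1. t=4/3 → L at (0,11/3); v=(3,-1)
2. t=5/3 → R at (5,2); v=(-3,-1)
3. t=5/3 → L at (0,1/3); v=(3,-1)
4. t=1/3 → B at (1,0); v=(3,1)
5. t=4/3 → R at (5,4/3); v=(-3,1)
6. t=5/3 → L at (0,3); v=(3,1)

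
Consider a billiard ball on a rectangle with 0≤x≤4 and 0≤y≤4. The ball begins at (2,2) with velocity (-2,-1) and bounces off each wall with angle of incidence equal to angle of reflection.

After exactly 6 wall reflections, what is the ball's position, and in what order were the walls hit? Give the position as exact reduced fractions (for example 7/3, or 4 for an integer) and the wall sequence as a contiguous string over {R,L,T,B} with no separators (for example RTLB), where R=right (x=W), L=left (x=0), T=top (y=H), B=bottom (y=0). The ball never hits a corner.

1. t=1 → L at (0,1); v=(2,-1)
2. t=1 → B at (2,0); v=(2,1)
3. t=1 → R at (4,1); v=(-2,1)
4. t=2 → L at (0,3); v=(2,1)
5. t=1 → T at (2,4); v=(2,-1)
6. t=1 → R at (4,3); v=(-2,-1)

Final position: (4,3)
Wall sequence: LBRLTR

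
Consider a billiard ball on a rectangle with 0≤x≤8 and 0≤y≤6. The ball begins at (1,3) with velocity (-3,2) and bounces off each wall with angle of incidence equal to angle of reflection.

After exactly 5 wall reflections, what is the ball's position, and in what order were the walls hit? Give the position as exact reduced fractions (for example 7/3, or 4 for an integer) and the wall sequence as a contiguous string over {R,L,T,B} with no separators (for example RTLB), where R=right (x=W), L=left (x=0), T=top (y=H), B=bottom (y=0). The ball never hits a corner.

Final position: (0,7/3)
Wall sequence: LTRBL

1. t=1/3 → L at (0,11/3); v=(3,2)
2. t=7/6 → T at (7/2,6); v=(3,-2)
3. t=3/2 → R at (8,3); v=(-3,-2)
4. t=3/2 → B at (7/2,0); v=(-3,2)
5. t=7/6 → L at (0,7/3); v=(3,2)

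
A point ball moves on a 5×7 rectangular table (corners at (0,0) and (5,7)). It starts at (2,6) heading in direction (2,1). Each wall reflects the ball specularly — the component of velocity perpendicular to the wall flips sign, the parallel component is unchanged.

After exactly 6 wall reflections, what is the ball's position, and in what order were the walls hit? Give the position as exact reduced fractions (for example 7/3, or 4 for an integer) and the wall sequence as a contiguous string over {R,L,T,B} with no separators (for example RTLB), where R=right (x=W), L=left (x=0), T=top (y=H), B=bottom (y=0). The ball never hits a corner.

Final position: (0,1)
Wall sequence: TRLRBL

1. t=1 → T at (4,7); v=(2,-1)
2. t=1/2 → R at (5,13/2); v=(-2,-1)
3. t=5/2 → L at (0,4); v=(2,-1)
4. t=5/2 → R at (5,3/2); v=(-2,-1)
5. t=3/2 → B at (2,0); v=(-2,1)
6. t=1 → L at (0,1); v=(2,1)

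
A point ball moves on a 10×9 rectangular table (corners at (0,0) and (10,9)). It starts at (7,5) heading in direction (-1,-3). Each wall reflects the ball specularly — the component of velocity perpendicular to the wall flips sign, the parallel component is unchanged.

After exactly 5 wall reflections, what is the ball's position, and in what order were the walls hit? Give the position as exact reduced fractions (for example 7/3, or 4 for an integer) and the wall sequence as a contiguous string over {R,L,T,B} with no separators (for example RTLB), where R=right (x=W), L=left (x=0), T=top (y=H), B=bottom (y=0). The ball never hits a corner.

1. t=5/3 → B at (16/3,0); v=(-1,3)
2. t=3 → T at (7/3,9); v=(-1,-3)
3. t=7/3 → L at (0,2); v=(1,-3)
4. t=2/3 → B at (2/3,0); v=(1,3)
5. t=3 → T at (11/3,9); v=(1,-3)

Final position: (11/3,9)
Wall sequence: BTLBT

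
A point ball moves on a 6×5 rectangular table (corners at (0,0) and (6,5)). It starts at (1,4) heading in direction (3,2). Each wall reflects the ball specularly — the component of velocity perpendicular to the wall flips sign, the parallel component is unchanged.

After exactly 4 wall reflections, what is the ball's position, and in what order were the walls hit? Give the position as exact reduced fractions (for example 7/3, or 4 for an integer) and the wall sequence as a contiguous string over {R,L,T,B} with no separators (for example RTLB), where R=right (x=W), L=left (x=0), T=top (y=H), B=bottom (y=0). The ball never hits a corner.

Final position: (0,4/3)
Wall sequence: TRBL

1. t=1/2 → T at (5/2,5); v=(3,-2)
2. t=7/6 → R at (6,8/3); v=(-3,-2)
3. t=4/3 → B at (2,0); v=(-3,2)
4. t=2/3 → L at (0,4/3); v=(3,2)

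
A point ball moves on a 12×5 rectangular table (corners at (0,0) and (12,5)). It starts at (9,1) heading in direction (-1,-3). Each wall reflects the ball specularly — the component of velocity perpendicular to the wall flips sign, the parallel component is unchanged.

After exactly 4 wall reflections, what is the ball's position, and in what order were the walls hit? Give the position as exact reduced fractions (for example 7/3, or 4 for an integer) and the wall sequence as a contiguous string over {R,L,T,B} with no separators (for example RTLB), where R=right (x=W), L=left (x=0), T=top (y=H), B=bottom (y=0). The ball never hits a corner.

1. t=1/3 → B at (26/3,0); v=(-1,3)
2. t=5/3 → T at (7,5); v=(-1,-3)
3. t=5/3 → B at (16/3,0); v=(-1,3)
4. t=5/3 → T at (11/3,5); v=(-1,-3)

Final position: (11/3,5)
Wall sequence: BTBT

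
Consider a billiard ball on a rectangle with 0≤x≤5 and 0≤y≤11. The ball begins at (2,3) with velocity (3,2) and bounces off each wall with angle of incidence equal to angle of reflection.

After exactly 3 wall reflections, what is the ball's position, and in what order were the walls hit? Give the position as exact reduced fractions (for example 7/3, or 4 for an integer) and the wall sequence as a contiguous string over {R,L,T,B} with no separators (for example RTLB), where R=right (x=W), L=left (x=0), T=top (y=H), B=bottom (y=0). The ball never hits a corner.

Final position: (4,11)
Wall sequence: RLT

1. t=1 → R at (5,5); v=(-3,2)
2. t=5/3 → L at (0,25/3); v=(3,2)
3. t=4/3 → T at (4,11); v=(3,-2)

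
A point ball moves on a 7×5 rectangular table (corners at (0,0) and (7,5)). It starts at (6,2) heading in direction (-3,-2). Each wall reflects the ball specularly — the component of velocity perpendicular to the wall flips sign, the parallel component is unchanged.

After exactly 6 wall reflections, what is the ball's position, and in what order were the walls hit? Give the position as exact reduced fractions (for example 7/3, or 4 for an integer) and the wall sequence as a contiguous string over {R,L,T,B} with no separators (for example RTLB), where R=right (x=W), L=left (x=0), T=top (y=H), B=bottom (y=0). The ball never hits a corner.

1. t=1 → B at (3,0); v=(-3,2)
2. t=1 → L at (0,2); v=(3,2)
3. t=3/2 → T at (9/2,5); v=(3,-2)
4. t=5/6 → R at (7,10/3); v=(-3,-2)
5. t=5/3 → B at (2,0); v=(-3,2)
6. t=2/3 → L at (0,4/3); v=(3,2)

Final position: (0,4/3)
Wall sequence: BLTRBL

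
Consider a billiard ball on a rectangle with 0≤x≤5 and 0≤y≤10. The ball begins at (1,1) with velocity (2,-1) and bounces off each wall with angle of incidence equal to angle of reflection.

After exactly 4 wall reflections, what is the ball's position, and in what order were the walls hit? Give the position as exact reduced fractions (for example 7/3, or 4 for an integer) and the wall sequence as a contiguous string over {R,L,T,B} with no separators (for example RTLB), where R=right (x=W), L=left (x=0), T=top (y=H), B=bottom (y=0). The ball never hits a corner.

Final position: (5,6)
Wall sequence: BRLR

1. t=1 → B at (3,0); v=(2,1)
2. t=1 → R at (5,1); v=(-2,1)
3. t=5/2 → L at (0,7/2); v=(2,1)
4. t=5/2 → R at (5,6); v=(-2,1)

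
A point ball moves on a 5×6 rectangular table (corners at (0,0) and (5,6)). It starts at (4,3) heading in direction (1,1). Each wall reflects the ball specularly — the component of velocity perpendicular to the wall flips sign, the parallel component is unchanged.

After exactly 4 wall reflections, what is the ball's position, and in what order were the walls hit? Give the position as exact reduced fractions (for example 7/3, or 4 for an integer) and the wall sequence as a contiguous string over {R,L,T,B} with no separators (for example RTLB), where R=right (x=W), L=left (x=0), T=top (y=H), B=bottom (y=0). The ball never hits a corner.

1. t=1 → R at (5,4); v=(-1,1)
2. t=2 → T at (3,6); v=(-1,-1)
3. t=3 → L at (0,3); v=(1,-1)
4. t=3 → B at (3,0); v=(1,1)

Final position: (3,0)
Wall sequence: RTLB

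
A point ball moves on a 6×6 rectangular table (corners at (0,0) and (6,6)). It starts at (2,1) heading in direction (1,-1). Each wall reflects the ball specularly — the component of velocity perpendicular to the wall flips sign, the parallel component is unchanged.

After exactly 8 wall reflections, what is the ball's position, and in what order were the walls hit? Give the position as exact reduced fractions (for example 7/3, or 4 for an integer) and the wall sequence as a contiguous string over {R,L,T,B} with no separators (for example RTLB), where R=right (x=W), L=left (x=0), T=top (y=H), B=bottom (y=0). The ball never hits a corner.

1. t=1 → B at (3,0); v=(1,1)
2. t=3 → R at (6,3); v=(-1,1)
3. t=3 → T at (3,6); v=(-1,-1)
4. t=3 → L at (0,3); v=(1,-1)
5. t=3 → B at (3,0); v=(1,1)
6. t=3 → R at (6,3); v=(-1,1)
7. t=3 → T at (3,6); v=(-1,-1)
8. t=3 → L at (0,3); v=(1,-1)

Final position: (0,3)
Wall sequence: BRTLBRTL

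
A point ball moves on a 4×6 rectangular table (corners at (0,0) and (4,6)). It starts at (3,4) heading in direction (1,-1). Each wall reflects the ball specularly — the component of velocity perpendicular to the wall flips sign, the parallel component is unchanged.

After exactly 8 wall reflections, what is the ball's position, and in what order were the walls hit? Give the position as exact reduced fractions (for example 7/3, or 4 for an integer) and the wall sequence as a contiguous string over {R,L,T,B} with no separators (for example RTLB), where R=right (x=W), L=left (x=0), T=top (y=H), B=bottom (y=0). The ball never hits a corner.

1. t=1 → R at (4,3); v=(-1,-1)
2. t=3 → B at (1,0); v=(-1,1)
3. t=1 → L at (0,1); v=(1,1)
4. t=4 → R at (4,5); v=(-1,1)
5. t=1 → T at (3,6); v=(-1,-1)
6. t=3 → L at (0,3); v=(1,-1)
7. t=3 → B at (3,0); v=(1,1)
8. t=1 → R at (4,1); v=(-1,1)

Final position: (4,1)
Wall sequence: RBLRTLBR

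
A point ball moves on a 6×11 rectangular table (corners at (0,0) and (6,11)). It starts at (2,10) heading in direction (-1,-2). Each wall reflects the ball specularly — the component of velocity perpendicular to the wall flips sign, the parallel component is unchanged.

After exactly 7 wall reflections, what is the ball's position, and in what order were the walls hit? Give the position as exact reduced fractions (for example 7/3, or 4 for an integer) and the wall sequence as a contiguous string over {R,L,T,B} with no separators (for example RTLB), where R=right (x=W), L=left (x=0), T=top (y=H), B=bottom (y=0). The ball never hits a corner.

1. t=2 → L at (0,6); v=(1,-2)
2. t=3 → B at (3,0); v=(1,2)
3. t=3 → R at (6,6); v=(-1,2)
4. t=5/2 → T at (7/2,11); v=(-1,-2)
5. t=7/2 → L at (0,4); v=(1,-2)
6. t=2 → B at (2,0); v=(1,2)
7. t=4 → R at (6,8); v=(-1,2)

Final position: (6,8)
Wall sequence: LBRTLBR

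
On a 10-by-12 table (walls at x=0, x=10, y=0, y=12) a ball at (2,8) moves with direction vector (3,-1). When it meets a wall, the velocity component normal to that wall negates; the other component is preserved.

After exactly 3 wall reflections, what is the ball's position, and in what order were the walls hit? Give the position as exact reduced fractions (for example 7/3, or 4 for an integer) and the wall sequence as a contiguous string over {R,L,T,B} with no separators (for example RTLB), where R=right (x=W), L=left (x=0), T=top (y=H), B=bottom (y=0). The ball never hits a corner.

Final position: (6,0)
Wall sequence: RLB

1. t=8/3 → R at (10,16/3); v=(-3,-1)
2. t=10/3 → L at (0,2); v=(3,-1)
3. t=2 → B at (6,0); v=(3,1)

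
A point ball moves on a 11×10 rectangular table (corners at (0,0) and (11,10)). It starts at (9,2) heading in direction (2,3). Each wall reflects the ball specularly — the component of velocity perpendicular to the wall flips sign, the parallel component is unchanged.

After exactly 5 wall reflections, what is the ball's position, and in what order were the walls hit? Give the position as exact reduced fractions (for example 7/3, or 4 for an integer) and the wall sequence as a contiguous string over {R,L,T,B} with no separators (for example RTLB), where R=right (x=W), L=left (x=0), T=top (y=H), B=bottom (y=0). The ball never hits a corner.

Final position: (17/3,10)
Wall sequence: RTBLT

1. t=1 → R at (11,5); v=(-2,3)
2. t=5/3 → T at (23/3,10); v=(-2,-3)
3. t=10/3 → B at (1,0); v=(-2,3)
4. t=1/2 → L at (0,3/2); v=(2,3)
5. t=17/6 → T at (17/3,10); v=(2,-3)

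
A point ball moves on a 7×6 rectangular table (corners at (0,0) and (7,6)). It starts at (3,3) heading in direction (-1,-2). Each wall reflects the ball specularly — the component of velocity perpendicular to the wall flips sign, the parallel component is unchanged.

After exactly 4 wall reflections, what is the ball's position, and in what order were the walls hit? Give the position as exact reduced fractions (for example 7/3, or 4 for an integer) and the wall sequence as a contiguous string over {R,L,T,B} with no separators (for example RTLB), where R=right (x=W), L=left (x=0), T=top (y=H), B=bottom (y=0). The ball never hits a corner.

Final position: (9/2,0)
Wall sequence: BLTB

1. t=3/2 → B at (3/2,0); v=(-1,2)
2. t=3/2 → L at (0,3); v=(1,2)
3. t=3/2 → T at (3/2,6); v=(1,-2)
4. t=3 → B at (9/2,0); v=(1,2)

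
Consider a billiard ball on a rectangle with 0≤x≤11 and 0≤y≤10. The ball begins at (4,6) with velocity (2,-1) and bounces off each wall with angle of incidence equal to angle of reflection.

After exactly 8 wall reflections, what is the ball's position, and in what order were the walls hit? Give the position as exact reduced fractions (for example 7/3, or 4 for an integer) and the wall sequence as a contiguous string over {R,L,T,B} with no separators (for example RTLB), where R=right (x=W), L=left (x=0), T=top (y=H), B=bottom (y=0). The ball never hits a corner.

Final position: (10,0)
Wall sequence: RBLRTLRB

1. t=7/2 → R at (11,5/2); v=(-2,-1)
2. t=5/2 → B at (6,0); v=(-2,1)
3. t=3 → L at (0,3); v=(2,1)
4. t=11/2 → R at (11,17/2); v=(-2,1)
5. t=3/2 → T at (8,10); v=(-2,-1)
6. t=4 → L at (0,6); v=(2,-1)
7. t=11/2 → R at (11,1/2); v=(-2,-1)
8. t=1/2 → B at (10,0); v=(-2,1)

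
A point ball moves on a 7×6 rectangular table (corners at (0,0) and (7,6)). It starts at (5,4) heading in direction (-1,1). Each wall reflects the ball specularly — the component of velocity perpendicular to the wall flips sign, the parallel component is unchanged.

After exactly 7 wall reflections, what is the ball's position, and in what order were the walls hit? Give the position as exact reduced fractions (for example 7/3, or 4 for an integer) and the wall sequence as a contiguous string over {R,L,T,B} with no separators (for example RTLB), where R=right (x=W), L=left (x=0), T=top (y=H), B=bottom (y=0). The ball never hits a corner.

1. t=2 → T at (3,6); v=(-1,-1)
2. t=3 → L at (0,3); v=(1,-1)
3. t=3 → B at (3,0); v=(1,1)
4. t=4 → R at (7,4); v=(-1,1)
5. t=2 → T at (5,6); v=(-1,-1)
6. t=5 → L at (0,1); v=(1,-1)
7. t=1 → B at (1,0); v=(1,1)

Final position: (1,0)
Wall sequence: TLBRTLB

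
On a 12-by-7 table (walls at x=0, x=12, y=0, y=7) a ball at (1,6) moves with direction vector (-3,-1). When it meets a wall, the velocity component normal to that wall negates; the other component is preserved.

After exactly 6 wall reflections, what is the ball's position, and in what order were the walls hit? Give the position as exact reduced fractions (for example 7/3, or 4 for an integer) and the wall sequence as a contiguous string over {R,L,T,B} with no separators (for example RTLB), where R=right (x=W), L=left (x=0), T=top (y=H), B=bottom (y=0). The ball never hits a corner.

1. t=1/3 → L at (0,17/3); v=(3,-1)
2. t=4 → R at (12,5/3); v=(-3,-1)
3. t=5/3 → B at (7,0); v=(-3,1)
4. t=7/3 → L at (0,7/3); v=(3,1)
5. t=4 → R at (12,19/3); v=(-3,1)
6. t=2/3 → T at (10,7); v=(-3,-1)

Final position: (10,7)
Wall sequence: LRBLRT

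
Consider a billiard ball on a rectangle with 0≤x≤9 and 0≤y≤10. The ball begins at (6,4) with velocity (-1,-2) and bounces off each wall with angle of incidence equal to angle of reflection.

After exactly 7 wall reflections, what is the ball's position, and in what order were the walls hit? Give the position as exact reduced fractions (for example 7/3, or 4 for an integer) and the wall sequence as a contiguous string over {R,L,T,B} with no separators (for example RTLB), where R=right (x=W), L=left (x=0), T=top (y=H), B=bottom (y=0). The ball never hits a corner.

1. t=2 → B at (4,0); v=(-1,2)
2. t=4 → L at (0,8); v=(1,2)
3. t=1 → T at (1,10); v=(1,-2)
4. t=5 → B at (6,0); v=(1,2)
5. t=3 → R at (9,6); v=(-1,2)
6. t=2 → T at (7,10); v=(-1,-2)
7. t=5 → B at (2,0); v=(-1,2)

Final position: (2,0)
Wall sequence: BLTBRTB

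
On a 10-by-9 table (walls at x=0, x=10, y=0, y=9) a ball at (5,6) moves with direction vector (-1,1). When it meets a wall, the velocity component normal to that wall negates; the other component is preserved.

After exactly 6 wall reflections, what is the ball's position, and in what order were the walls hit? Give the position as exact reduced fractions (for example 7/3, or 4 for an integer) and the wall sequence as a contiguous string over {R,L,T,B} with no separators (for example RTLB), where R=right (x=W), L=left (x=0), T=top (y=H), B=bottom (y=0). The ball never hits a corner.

1. t=3 → T at (2,9); v=(-1,-1)
2. t=2 → L at (0,7); v=(1,-1)
3. t=7 → B at (7,0); v=(1,1)
4. t=3 → R at (10,3); v=(-1,1)
5. t=6 → T at (4,9); v=(-1,-1)
6. t=4 → L at (0,5); v=(1,-1)

Final position: (0,5)
Wall sequence: TLBRTL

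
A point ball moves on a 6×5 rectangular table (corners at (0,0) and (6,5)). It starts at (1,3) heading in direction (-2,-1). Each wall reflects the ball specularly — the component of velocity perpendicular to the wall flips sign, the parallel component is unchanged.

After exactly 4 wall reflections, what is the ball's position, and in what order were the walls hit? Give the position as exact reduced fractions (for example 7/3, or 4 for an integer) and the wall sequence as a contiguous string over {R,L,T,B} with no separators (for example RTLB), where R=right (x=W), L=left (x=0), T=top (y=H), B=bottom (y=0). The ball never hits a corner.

1. t=1/2 → L at (0,5/2); v=(2,-1)
2. t=5/2 → B at (5,0); v=(2,1)
3. t=1/2 → R at (6,1/2); v=(-2,1)
4. t=3 → L at (0,7/2); v=(2,1)

Final position: (0,7/2)
Wall sequence: LBRL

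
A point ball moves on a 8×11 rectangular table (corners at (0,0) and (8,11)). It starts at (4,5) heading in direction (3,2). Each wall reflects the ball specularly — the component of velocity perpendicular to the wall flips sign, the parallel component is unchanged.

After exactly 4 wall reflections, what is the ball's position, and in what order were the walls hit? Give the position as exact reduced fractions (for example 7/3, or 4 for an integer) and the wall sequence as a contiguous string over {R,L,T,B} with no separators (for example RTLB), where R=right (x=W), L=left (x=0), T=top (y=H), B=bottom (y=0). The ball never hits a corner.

Final position: (8,11/3)
Wall sequence: RTLR

1. t=4/3 → R at (8,23/3); v=(-3,2)
2. t=5/3 → T at (3,11); v=(-3,-2)
3. t=1 → L at (0,9); v=(3,-2)
4. t=8/3 → R at (8,11/3); v=(-3,-2)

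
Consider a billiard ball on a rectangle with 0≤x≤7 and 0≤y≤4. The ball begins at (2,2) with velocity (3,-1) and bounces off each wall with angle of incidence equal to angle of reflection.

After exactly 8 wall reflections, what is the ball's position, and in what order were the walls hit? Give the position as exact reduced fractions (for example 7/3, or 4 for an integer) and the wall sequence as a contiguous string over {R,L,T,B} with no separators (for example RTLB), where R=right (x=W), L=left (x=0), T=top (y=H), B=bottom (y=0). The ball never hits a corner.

1. t=5/3 → R at (7,1/3); v=(-3,-1)
2. t=1/3 → B at (6,0); v=(-3,1)
3. t=2 → L at (0,2); v=(3,1)
4. t=2 → T at (6,4); v=(3,-1)
5. t=1/3 → R at (7,11/3); v=(-3,-1)
6. t=7/3 → L at (0,4/3); v=(3,-1)
7. t=4/3 → B at (4,0); v=(3,1)
8. t=1 → R at (7,1); v=(-3,1)

Final position: (7,1)
Wall sequence: RBLTRLBR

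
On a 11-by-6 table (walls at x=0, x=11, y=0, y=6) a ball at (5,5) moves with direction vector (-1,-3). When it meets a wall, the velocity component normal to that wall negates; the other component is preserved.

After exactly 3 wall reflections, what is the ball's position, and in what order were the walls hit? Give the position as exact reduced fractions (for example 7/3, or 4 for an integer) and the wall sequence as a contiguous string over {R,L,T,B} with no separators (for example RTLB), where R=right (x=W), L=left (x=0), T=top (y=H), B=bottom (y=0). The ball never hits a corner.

1. t=5/3 → B at (10/3,0); v=(-1,3)
2. t=2 → T at (4/3,6); v=(-1,-3)
3. t=4/3 → L at (0,2); v=(1,-3)

Final position: (0,2)
Wall sequence: BTL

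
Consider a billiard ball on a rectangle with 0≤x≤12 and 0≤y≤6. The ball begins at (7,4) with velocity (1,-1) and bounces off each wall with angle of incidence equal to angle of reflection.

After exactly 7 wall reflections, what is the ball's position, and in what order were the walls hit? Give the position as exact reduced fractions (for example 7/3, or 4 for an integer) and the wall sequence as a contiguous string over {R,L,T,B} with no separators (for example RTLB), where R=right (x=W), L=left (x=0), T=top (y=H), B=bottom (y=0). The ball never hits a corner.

Final position: (11,0)
Wall sequence: BRTBLTB

1. t=4 → B at (11,0); v=(1,1)
2. t=1 → R at (12,1); v=(-1,1)
3. t=5 → T at (7,6); v=(-1,-1)
4. t=6 → B at (1,0); v=(-1,1)
5. t=1 → L at (0,1); v=(1,1)
6. t=5 → T at (5,6); v=(1,-1)
7. t=6 → B at (11,0); v=(1,1)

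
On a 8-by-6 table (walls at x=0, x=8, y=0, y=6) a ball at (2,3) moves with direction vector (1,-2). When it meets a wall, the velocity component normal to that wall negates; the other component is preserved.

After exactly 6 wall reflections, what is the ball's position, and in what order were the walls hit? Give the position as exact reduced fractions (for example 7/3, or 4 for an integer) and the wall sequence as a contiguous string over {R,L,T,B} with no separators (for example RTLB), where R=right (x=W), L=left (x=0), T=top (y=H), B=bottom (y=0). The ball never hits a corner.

1. t=3/2 → B at (7/2,0); v=(1,2)
2. t=3 → T at (13/2,6); v=(1,-2)
3. t=3/2 → R at (8,3); v=(-1,-2)
4. t=3/2 → B at (13/2,0); v=(-1,2)
5. t=3 → T at (7/2,6); v=(-1,-2)
6. t=3 → B at (1/2,0); v=(-1,2)

Final position: (1/2,0)
Wall sequence: BTRBTB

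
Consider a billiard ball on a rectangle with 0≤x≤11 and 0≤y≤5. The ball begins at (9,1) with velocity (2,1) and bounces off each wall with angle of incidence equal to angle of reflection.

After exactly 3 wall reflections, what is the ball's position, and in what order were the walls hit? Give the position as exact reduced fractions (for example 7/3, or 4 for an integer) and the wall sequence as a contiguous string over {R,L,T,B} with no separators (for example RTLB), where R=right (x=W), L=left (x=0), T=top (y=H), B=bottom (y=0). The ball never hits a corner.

Final position: (0,5/2)
Wall sequence: RTL

1. t=1 → R at (11,2); v=(-2,1)
2. t=3 → T at (5,5); v=(-2,-1)
3. t=5/2 → L at (0,5/2); v=(2,-1)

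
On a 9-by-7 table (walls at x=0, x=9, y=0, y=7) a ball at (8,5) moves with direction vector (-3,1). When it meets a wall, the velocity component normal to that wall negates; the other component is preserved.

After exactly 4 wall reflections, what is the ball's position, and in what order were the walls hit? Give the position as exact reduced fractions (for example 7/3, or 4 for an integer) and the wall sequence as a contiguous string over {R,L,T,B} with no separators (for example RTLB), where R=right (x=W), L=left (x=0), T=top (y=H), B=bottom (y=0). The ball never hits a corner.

Final position: (0,1/3)
Wall sequence: TLRL

1. t=2 → T at (2,7); v=(-3,-1)
2. t=2/3 → L at (0,19/3); v=(3,-1)
3. t=3 → R at (9,10/3); v=(-3,-1)
4. t=3 → L at (0,1/3); v=(3,-1)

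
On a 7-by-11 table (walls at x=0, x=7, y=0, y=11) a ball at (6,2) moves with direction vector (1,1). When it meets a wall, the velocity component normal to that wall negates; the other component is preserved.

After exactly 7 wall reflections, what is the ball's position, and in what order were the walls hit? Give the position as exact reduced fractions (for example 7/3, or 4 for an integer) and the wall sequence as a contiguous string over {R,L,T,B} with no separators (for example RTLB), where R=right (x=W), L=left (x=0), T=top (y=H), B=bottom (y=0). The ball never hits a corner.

Final position: (7,9)
Wall sequence: RLTRBLR

1. t=1 → R at (7,3); v=(-1,1)
2. t=7 → L at (0,10); v=(1,1)
3. t=1 → T at (1,11); v=(1,-1)
4. t=6 → R at (7,5); v=(-1,-1)
5. t=5 → B at (2,0); v=(-1,1)
6. t=2 → L at (0,2); v=(1,1)
7. t=7 → R at (7,9); v=(-1,1)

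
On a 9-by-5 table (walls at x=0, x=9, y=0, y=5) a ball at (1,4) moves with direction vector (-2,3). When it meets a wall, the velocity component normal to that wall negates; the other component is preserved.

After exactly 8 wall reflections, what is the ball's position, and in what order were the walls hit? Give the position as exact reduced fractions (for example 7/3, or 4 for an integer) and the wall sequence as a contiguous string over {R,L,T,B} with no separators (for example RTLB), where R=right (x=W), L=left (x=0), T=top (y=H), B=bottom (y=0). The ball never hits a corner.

Final position: (5/3,0)
Wall sequence: TLBTRBTB

1. t=1/3 → T at (1/3,5); v=(-2,-3)
2. t=1/6 → L at (0,9/2); v=(2,-3)
3. t=3/2 → B at (3,0); v=(2,3)
4. t=5/3 → T at (19/3,5); v=(2,-3)
5. t=4/3 → R at (9,1); v=(-2,-3)
6. t=1/3 → B at (25/3,0); v=(-2,3)
7. t=5/3 → T at (5,5); v=(-2,-3)
8. t=5/3 → B at (5/3,0); v=(-2,3)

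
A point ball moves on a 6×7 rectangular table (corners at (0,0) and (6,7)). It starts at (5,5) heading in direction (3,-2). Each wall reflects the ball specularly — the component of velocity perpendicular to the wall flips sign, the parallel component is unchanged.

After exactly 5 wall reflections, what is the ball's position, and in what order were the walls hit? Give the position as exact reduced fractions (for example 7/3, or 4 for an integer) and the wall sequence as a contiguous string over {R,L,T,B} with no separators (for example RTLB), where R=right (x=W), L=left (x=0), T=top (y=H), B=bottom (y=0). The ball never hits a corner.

Final position: (1,7)
Wall sequence: RLBRT

1. t=1/3 → R at (6,13/3); v=(-3,-2)
2. t=2 → L at (0,1/3); v=(3,-2)
3. t=1/6 → B at (1/2,0); v=(3,2)
4. t=11/6 → R at (6,11/3); v=(-3,2)
5. t=5/3 → T at (1,7); v=(-3,-2)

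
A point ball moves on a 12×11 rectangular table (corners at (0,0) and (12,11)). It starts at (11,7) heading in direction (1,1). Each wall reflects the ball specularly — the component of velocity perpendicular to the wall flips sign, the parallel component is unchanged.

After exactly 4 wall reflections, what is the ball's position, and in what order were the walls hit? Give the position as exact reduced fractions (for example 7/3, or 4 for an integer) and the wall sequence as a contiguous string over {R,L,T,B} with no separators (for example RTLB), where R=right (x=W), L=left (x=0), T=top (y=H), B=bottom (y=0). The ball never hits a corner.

Final position: (2,0)
Wall sequence: RTLB

1. t=1 → R at (12,8); v=(-1,1)
2. t=3 → T at (9,11); v=(-1,-1)
3. t=9 → L at (0,2); v=(1,-1)
4. t=2 → B at (2,0); v=(1,1)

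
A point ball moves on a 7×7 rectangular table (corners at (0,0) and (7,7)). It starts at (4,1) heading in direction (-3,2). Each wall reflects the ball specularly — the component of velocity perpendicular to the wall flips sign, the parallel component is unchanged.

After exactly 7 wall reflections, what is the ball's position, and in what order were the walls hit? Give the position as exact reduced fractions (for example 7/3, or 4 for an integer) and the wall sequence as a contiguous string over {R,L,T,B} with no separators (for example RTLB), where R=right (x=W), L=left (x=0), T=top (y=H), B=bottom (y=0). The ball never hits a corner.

1. t=4/3 → L at (0,11/3); v=(3,2)
2. t=5/3 → T at (5,7); v=(3,-2)
3. t=2/3 → R at (7,17/3); v=(-3,-2)
4. t=7/3 → L at (0,1); v=(3,-2)
5. t=1/2 → B at (3/2,0); v=(3,2)
6. t=11/6 → R at (7,11/3); v=(-3,2)
7. t=5/3 → T at (2,7); v=(-3,-2)

Final position: (2,7)
Wall sequence: LTRLBRT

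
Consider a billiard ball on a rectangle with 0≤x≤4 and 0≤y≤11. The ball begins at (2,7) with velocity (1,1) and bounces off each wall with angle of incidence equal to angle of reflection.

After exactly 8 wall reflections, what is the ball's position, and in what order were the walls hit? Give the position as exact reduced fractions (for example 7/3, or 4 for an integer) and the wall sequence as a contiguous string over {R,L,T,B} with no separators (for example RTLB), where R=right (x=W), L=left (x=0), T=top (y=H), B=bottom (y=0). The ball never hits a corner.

Final position: (0,7)
Wall sequence: RTLRLBRL

1. t=2 → R at (4,9); v=(-1,1)
2. t=2 → T at (2,11); v=(-1,-1)
3. t=2 → L at (0,9); v=(1,-1)
4. t=4 → R at (4,5); v=(-1,-1)
5. t=4 → L at (0,1); v=(1,-1)
6. t=1 → B at (1,0); v=(1,1)
7. t=3 → R at (4,3); v=(-1,1)
8. t=4 → L at (0,7); v=(1,1)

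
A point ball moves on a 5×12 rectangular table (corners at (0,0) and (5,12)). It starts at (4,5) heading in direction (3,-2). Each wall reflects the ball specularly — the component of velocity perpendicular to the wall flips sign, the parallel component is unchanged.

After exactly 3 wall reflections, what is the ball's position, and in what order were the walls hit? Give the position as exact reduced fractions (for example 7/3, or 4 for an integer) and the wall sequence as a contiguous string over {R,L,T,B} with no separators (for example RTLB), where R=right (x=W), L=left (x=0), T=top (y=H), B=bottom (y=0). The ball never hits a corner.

1. t=1/3 → R at (5,13/3); v=(-3,-2)
2. t=5/3 → L at (0,1); v=(3,-2)
3. t=1/2 → B at (3/2,0); v=(3,2)

Final position: (3/2,0)
Wall sequence: RLB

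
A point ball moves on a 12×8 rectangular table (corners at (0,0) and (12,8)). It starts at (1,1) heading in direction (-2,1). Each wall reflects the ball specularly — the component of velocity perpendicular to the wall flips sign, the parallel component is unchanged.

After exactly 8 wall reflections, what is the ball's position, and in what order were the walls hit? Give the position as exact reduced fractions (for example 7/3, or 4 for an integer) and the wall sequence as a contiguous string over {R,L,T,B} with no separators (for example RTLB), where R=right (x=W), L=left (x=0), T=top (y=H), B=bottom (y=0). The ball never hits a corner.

1. t=1/2 → L at (0,3/2); v=(2,1)
2. t=6 → R at (12,15/2); v=(-2,1)
3. t=1/2 → T at (11,8); v=(-2,-1)
4. t=11/2 → L at (0,5/2); v=(2,-1)
5. t=5/2 → B at (5,0); v=(2,1)
6. t=7/2 → R at (12,7/2); v=(-2,1)
7. t=9/2 → T at (3,8); v=(-2,-1)
8. t=3/2 → L at (0,13/2); v=(2,-1)

Final position: (0,13/2)
Wall sequence: LRTLBRTL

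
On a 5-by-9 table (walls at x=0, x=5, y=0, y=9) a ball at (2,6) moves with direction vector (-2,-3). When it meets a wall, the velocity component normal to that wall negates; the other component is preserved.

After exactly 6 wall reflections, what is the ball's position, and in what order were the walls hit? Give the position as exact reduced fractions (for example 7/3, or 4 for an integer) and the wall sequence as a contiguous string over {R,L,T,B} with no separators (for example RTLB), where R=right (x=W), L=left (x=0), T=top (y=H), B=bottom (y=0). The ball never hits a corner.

Final position: (4,0)
Wall sequence: LBRTLB

1. t=1 → L at (0,3); v=(2,-3)
2. t=1 → B at (2,0); v=(2,3)
3. t=3/2 → R at (5,9/2); v=(-2,3)
4. t=3/2 → T at (2,9); v=(-2,-3)
5. t=1 → L at (0,6); v=(2,-3)
6. t=2 → B at (4,0); v=(2,3)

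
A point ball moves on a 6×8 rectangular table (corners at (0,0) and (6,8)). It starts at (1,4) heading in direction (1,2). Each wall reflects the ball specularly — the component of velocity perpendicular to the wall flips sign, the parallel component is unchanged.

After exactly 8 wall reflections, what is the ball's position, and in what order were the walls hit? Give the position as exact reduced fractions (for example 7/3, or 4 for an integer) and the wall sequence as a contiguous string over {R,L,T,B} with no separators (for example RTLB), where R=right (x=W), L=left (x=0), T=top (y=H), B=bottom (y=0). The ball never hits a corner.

Final position: (5,8)
Wall sequence: TRBTLBRT

1. t=2 → T at (3,8); v=(1,-2)
2. t=3 → R at (6,2); v=(-1,-2)
3. t=1 → B at (5,0); v=(-1,2)
4. t=4 → T at (1,8); v=(-1,-2)
5. t=1 → L at (0,6); v=(1,-2)
6. t=3 → B at (3,0); v=(1,2)
7. t=3 → R at (6,6); v=(-1,2)
8. t=1 → T at (5,8); v=(-1,-2)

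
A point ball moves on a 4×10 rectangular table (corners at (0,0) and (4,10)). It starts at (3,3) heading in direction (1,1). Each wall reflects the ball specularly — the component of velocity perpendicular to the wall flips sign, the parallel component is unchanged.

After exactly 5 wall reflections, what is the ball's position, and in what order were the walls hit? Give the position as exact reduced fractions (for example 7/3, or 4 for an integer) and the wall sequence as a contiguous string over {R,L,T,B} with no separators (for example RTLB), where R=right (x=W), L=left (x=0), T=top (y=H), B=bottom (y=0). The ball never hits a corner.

1. t=1 → R at (4,4); v=(-1,1)
2. t=4 → L at (0,8); v=(1,1)
3. t=2 → T at (2,10); v=(1,-1)
4. t=2 → R at (4,8); v=(-1,-1)
5. t=4 → L at (0,4); v=(1,-1)

Final position: (0,4)
Wall sequence: RLTRL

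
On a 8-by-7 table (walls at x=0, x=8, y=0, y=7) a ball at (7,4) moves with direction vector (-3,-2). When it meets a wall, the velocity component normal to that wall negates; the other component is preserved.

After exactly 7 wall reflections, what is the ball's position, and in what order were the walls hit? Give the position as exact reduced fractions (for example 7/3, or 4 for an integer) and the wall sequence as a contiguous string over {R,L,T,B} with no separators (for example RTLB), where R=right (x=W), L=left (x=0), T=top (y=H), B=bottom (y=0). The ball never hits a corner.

1. t=2 → B at (1,0); v=(-3,2)
2. t=1/3 → L at (0,2/3); v=(3,2)
3. t=8/3 → R at (8,6); v=(-3,2)
4. t=1/2 → T at (13/2,7); v=(-3,-2)
5. t=13/6 → L at (0,8/3); v=(3,-2)
6. t=4/3 → B at (4,0); v=(3,2)
7. t=4/3 → R at (8,8/3); v=(-3,2)

Final position: (8,8/3)
Wall sequence: BLRTLBR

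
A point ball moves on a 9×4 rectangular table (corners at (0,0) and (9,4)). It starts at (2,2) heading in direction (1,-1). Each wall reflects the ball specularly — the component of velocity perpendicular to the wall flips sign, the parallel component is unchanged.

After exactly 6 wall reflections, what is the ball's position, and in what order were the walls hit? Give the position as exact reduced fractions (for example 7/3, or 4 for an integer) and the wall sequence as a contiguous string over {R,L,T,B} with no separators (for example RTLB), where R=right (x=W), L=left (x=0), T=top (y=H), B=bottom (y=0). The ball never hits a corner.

1. t=2 → B at (4,0); v=(1,1)
2. t=4 → T at (8,4); v=(1,-1)
3. t=1 → R at (9,3); v=(-1,-1)
4. t=3 → B at (6,0); v=(-1,1)
5. t=4 → T at (2,4); v=(-1,-1)
6. t=2 → L at (0,2); v=(1,-1)

Final position: (0,2)
Wall sequence: BTRBTL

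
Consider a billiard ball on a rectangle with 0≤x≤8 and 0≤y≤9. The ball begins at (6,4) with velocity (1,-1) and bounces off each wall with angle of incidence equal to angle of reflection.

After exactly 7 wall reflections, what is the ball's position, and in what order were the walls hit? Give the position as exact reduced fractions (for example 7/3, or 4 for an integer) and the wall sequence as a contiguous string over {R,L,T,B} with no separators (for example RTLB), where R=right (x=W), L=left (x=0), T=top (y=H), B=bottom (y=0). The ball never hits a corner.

Final position: (0,4)
Wall sequence: RBLTRBL

1. t=2 → R at (8,2); v=(-1,-1)
2. t=2 → B at (6,0); v=(-1,1)
3. t=6 → L at (0,6); v=(1,1)
4. t=3 → T at (3,9); v=(1,-1)
5. t=5 → R at (8,4); v=(-1,-1)
6. t=4 → B at (4,0); v=(-1,1)
7. t=4 → L at (0,4); v=(1,1)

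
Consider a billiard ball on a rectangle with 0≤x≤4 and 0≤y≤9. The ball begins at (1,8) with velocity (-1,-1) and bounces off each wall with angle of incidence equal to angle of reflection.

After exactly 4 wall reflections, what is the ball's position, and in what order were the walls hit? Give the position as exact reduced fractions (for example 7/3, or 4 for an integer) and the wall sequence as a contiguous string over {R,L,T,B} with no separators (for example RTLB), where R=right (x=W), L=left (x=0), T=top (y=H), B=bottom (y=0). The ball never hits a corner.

Final position: (0,1)
Wall sequence: LRBL

1. t=1 → L at (0,7); v=(1,-1)
2. t=4 → R at (4,3); v=(-1,-1)
3. t=3 → B at (1,0); v=(-1,1)
4. t=1 → L at (0,1); v=(1,1)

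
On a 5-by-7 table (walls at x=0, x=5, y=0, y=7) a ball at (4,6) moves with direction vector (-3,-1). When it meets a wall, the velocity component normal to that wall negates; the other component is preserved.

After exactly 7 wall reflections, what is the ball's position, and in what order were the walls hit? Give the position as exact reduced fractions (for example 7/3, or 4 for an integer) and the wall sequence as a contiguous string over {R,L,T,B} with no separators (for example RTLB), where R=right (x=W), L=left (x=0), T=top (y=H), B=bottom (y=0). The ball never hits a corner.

Final position: (5,11/3)
Wall sequence: LRLBRLR

1. t=4/3 → L at (0,14/3); v=(3,-1)
2. t=5/3 → R at (5,3); v=(-3,-1)
3. t=5/3 → L at (0,4/3); v=(3,-1)
4. t=4/3 → B at (4,0); v=(3,1)
5. t=1/3 → R at (5,1/3); v=(-3,1)
6. t=5/3 → L at (0,2); v=(3,1)
7. t=5/3 → R at (5,11/3); v=(-3,1)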